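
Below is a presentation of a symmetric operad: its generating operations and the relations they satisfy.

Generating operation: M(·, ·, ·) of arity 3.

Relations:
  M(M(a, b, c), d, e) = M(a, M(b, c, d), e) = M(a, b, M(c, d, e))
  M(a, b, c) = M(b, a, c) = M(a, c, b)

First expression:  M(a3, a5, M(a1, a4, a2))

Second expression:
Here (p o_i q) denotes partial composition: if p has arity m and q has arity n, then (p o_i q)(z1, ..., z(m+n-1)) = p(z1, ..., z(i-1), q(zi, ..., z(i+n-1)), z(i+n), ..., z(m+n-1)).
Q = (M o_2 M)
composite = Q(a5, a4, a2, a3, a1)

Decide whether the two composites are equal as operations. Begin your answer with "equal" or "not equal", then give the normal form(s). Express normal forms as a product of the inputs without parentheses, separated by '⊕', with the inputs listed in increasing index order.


equal: each reduces to a1 ⊕ a2 ⊕ a3 ⊕ a4 ⊕ a5

The first expression reduces to a1 ⊕ a2 ⊕ a3 ⊕ a4 ⊕ a5
The second expression reduces to a1 ⊕ a2 ⊕ a3 ⊕ a4 ⊕ a5
One common form — equal.


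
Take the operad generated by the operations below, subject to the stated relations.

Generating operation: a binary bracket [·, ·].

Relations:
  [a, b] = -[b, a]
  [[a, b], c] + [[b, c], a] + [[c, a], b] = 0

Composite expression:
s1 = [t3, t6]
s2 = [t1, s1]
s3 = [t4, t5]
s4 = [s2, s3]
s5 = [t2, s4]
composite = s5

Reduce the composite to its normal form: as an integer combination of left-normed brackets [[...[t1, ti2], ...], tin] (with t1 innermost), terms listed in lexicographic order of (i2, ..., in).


Skip Jacobi rewriting: expand, keep t1-initial words, read off terms.
Composite bracket: [t2, [[t1, [t3, t6]], [t4, t5]]]
Under [a, b] = ab - ba we get 32 signed associative words (2^5 = 32).
Coefficients come from the t1-initial words:
  word t1t3t6t4t5t2 has sign -1, contributing -[[[[[t1, t3], t6], t4], t5], t2]
  word t1t3t6t5t4t2 has sign +1, contributing +[[[[[t1, t3], t6], t5], t4], t2]
  word t1t6t3t4t5t2 has sign +1, contributing +[[[[[t1, t6], t3], t4], t5], t2]
  word t1t6t3t5t4t2 has sign -1, contributing -[[[[[t1, t6], t3], t5], t4], t2]

-[[[[[t1, t3], t6], t4], t5], t2] + [[[[[t1, t3], t6], t5], t4], t2] + [[[[[t1, t6], t3], t4], t5], t2] - [[[[[t1, t6], t3], t5], t4], t2]


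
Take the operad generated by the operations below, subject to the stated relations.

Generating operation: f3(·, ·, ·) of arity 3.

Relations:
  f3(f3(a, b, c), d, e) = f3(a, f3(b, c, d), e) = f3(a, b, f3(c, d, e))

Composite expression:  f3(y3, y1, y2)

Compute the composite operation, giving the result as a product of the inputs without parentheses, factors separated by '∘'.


y3 ∘ y1 ∘ y2

Every regrouping of f3 is equal, so read the y-inputs in written order.
f3(y3, y1, y2) flattens to y3 ∘ y1 ∘ y2


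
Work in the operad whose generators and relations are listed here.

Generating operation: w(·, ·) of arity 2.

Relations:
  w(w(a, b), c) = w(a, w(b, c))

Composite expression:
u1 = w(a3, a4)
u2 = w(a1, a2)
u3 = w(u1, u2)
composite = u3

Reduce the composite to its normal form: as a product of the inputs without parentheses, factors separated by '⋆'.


a3 ⋆ a4 ⋆ a1 ⋆ a2


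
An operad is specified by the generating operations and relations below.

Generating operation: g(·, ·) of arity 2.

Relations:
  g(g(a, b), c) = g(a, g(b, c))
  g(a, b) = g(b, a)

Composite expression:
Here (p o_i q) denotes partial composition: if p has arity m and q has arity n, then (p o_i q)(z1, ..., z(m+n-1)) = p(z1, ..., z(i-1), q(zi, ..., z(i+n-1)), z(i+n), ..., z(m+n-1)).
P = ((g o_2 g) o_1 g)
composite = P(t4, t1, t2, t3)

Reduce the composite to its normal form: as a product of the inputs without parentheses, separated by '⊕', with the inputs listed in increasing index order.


t1 ⊕ t2 ⊕ t3 ⊕ t4

Both nesting and order wash out for g; what remains is which t's occur.
g(t4, t1) unparenthesizes to t4 ⊕ t1
g(t2, t3) unparenthesizes to t2 ⊕ t3
g(g(t4, t1), g(t2, t3)) unparenthesizes to t4 ⊕ t1 ⊕ t2 ⊕ t3
putting the inputs in ascending order: t1 ⊕ t2 ⊕ t3 ⊕ t4


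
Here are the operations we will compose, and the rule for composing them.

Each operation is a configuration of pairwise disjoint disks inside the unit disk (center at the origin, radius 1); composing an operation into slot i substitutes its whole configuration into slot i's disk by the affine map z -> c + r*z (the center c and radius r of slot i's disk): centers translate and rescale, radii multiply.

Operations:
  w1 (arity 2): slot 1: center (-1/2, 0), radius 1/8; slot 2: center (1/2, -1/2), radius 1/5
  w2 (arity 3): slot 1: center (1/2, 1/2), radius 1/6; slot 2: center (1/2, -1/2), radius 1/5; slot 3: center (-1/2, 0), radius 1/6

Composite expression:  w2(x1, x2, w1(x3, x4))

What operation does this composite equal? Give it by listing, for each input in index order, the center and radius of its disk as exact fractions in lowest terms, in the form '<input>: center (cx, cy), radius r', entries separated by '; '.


Follow each x-input down from w2: c' goes to c + r*c', radius to r*r'.
tracing x1 down its 1-map path: center (1/2, 1/2), radius 1/6
tracing x2 down its 1-map path: center (1/2, -1/2), radius 1/5
tracing x3 down its 2-map path: center (-7/12, 0), radius 1/48
tracing x4 down its 2-map path: center (-5/12, -1/12), radius 1/30

x1: center (1/2, 1/2), radius 1/6; x2: center (1/2, -1/2), radius 1/5; x3: center (-7/12, 0), radius 1/48; x4: center (-5/12, -1/12), radius 1/30


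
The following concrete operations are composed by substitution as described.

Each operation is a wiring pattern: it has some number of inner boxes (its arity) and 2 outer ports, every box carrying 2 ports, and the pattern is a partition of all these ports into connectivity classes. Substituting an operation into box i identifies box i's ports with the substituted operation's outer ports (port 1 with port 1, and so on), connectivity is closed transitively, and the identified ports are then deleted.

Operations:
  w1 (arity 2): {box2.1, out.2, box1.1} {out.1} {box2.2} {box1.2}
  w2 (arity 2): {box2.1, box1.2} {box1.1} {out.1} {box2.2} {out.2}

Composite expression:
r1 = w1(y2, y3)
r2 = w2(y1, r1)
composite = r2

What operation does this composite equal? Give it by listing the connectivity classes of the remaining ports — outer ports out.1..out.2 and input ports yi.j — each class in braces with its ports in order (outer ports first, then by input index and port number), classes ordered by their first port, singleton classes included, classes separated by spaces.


Substituting into w2 glues patterns; closure does the rest.
w1 over (y2, y3) gives {out.1} {out.2, y2.1, y3.1} {y2.2} {y3.2}, out.j being that stage's outer ports
w2 over (y1, y2, y3) gives {out.1} {out.2} {y1.1} {y1.2} {y2.1, y3.1} {y2.2} {y3.2}, out.j being that stage's outer ports

{out.1} {out.2} {y1.1} {y1.2} {y2.1, y3.1} {y2.2} {y3.2}


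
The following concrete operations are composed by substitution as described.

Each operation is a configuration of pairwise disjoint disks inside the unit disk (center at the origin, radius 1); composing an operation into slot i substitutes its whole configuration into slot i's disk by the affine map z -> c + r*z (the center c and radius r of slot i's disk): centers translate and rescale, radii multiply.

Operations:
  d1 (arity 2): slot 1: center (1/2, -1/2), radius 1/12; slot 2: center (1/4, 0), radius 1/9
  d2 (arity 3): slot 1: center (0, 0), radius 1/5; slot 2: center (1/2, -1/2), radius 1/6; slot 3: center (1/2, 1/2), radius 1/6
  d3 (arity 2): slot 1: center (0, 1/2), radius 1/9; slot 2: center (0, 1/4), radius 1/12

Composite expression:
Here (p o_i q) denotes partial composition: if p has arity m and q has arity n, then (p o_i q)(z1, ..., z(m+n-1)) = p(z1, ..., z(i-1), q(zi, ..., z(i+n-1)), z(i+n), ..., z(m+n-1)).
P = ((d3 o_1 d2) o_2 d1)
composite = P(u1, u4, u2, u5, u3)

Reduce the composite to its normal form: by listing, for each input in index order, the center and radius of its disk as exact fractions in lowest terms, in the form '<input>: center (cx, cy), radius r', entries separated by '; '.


u1: center (0, 1/2), radius 1/45; u2: center (13/216, 4/9), radius 1/486; u3: center (0, 1/4), radius 1/12; u4: center (7/108, 47/108), radius 1/648; u5: center (1/18, 5/9), radius 1/54

Each u-disk chains the slot maps above it in d3; radii multiply.
u1 passes through 2 substitutions, ending at center (0, 1/2), radius 1/45
u4 passes through 3 substitutions, ending at center (7/108, 47/108), radius 1/648
u2 passes through 3 substitutions, ending at center (13/216, 4/9), radius 1/486
u5 passes through 2 substitutions, ending at center (1/18, 5/9), radius 1/54
u3 passes through 1 substitution, ending at center (0, 1/4), radius 1/12


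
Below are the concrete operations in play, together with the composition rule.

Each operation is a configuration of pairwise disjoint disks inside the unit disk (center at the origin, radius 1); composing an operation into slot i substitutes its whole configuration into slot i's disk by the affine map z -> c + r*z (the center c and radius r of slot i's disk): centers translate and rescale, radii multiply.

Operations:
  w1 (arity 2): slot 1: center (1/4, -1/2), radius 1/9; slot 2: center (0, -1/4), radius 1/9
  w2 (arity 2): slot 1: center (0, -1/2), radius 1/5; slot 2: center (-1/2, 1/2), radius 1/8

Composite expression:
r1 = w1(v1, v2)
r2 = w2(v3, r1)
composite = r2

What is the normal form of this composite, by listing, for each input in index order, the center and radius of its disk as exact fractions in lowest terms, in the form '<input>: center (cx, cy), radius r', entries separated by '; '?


v1: center (-15/32, 7/16), radius 1/72; v2: center (-1/2, 15/32), radius 1/72; v3: center (0, -1/2), radius 1/5

Each v-disk chains the slot maps above it in w2; radii multiply.
input v3: composing its 1 substitution step yields center (0, -1/2), radius 1/5
input v1: composing its 2 substitution steps yields center (-15/32, 7/16), radius 1/72
input v2: composing its 2 substitution steps yields center (-1/2, 15/32), radius 1/72


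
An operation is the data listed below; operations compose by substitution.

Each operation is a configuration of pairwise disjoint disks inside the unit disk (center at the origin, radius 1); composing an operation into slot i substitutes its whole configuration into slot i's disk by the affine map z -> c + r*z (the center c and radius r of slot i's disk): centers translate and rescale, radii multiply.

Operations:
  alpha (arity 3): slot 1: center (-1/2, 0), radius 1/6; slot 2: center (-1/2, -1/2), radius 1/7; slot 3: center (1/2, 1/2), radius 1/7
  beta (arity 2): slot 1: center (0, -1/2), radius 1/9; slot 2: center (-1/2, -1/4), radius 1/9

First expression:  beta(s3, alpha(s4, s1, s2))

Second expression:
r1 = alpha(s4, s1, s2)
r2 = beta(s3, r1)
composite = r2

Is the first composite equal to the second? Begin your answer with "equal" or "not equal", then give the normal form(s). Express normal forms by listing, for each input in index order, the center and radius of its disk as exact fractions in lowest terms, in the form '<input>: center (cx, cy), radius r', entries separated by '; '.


equal: each reduces to s1: center (-5/9, -11/36), radius 1/63; s2: center (-4/9, -7/36), radius 1/63; s3: center (0, -1/2), radius 1/9; s4: center (-5/9, -1/4), radius 1/54

The first expression reduces to s1: center (-5/9, -11/36), radius 1/63; s2: center (-4/9, -7/36), radius 1/63; s3: center (0, -1/2), radius 1/9; s4: center (-5/9, -1/4), radius 1/54
The second expression reduces to s1: center (-5/9, -11/36), radius 1/63; s2: center (-4/9, -7/36), radius 1/63; s3: center (0, -1/2), radius 1/9; s4: center (-5/9, -1/4), radius 1/54
The forms coincide; equal.


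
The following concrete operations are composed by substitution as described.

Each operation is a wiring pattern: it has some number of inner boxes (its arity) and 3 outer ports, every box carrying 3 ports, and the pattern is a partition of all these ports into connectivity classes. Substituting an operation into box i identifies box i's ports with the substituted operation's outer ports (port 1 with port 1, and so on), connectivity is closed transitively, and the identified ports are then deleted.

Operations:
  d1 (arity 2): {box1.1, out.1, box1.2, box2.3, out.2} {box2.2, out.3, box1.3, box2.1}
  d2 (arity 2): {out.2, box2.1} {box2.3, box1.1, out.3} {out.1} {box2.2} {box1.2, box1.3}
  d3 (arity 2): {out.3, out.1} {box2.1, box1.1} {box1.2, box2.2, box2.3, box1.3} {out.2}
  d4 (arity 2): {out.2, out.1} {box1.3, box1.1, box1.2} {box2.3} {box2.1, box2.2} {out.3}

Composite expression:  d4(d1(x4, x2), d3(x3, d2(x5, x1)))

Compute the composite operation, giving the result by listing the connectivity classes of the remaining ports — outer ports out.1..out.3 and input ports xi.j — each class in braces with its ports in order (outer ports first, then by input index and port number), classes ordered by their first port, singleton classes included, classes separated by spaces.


Treat the ports identified at d4 as solder joints: merge, then drop.
through d1, on inputs (x4, x2): {out.1, out.2, x2.3, x4.1, x4.2} {out.3, x2.1, x2.2, x4.3} (out.j = stage outer ports)
through d2, on inputs (x5, x1): {out.1} {out.2, x1.1} {out.3, x1.3, x5.1} {x1.2} {x5.2, x5.3} (out.j = stage outer ports)
through d3, on inputs (x3, x5, x1): {out.1, out.3} {out.2} {x1.1, x1.3, x3.2, x3.3, x5.1} {x1.2} {x3.1} {x5.2, x5.3} (out.j = stage outer ports)
through d4, on inputs (x4, x2, x3, x5, x1): {out.1, out.2} {out.3} {x1.1, x1.3, x3.2, x3.3, x5.1} {x1.2} {x2.1, x2.2, x2.3, x4.1, x4.2, x4.3} {x3.1} {x5.2, x5.3} (out.j = stage outer ports)

{out.1, out.2} {out.3} {x1.1, x1.3, x3.2, x3.3, x5.1} {x1.2} {x2.1, x2.2, x2.3, x4.1, x4.2, x4.3} {x3.1} {x5.2, x5.3}


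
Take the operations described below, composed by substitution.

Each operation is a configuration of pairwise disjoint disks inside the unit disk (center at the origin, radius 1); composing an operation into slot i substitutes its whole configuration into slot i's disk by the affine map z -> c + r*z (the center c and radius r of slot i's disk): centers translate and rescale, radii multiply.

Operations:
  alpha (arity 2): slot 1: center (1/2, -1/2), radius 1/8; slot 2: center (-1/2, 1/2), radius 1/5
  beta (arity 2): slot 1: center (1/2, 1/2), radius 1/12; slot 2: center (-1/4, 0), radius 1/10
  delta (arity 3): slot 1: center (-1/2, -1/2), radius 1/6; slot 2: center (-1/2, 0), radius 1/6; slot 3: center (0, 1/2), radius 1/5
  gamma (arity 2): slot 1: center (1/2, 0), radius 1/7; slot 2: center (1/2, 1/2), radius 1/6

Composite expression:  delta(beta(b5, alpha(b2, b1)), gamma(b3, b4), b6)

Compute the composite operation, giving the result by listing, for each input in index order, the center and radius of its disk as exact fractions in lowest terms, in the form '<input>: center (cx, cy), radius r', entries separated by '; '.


Affine substitution under delta: radii multiply and b-centers shift.
tracing b5 down its 2-map path: center (-5/12, -5/12), radius 1/72
tracing b2 down its 3-map path: center (-8/15, -61/120), radius 1/480
tracing b1 down its 3-map path: center (-11/20, -59/120), radius 1/300
tracing b3 down its 2-map path: center (-5/12, 0), radius 1/42
tracing b4 down its 2-map path: center (-5/12, 1/12), radius 1/36
tracing b6 down its 1-map path: center (0, 1/2), radius 1/5

b1: center (-11/20, -59/120), radius 1/300; b2: center (-8/15, -61/120), radius 1/480; b3: center (-5/12, 0), radius 1/42; b4: center (-5/12, 1/12), radius 1/36; b5: center (-5/12, -5/12), radius 1/72; b6: center (0, 1/2), radius 1/5


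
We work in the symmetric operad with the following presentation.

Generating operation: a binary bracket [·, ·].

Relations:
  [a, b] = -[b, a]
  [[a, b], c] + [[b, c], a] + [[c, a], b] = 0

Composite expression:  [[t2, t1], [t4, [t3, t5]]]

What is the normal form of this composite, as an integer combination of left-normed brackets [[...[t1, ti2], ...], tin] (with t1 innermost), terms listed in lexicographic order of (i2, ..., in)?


[[[[t1, t2], t3], t5], t4] - [[[[t1, t2], t4], t3], t5] + [[[[t1, t2], t4], t5], t3] - [[[[t1, t2], t5], t3], t4]

A multilinear Lie element is pinned by t1-initial words (t1 innermost).
Composite bracket: [[t2, t1], [t4, [t3, t5]]]
Expanding via [a, b] = ab - ba: 16 signed words (2^4 = 16).
Collect the words opening with t1:
  t1t2t3t5t4 appears with sign +1, giving the term +[[[[t1, t2], t3], t5], t4]
  t1t2t4t3t5 appears with sign -1, giving the term -[[[[t1, t2], t4], t3], t5]
  t1t2t4t5t3 appears with sign +1, giving the term +[[[[t1, t2], t4], t5], t3]
  t1t2t5t3t4 appears with sign -1, giving the term -[[[[t1, t2], t5], t3], t4]


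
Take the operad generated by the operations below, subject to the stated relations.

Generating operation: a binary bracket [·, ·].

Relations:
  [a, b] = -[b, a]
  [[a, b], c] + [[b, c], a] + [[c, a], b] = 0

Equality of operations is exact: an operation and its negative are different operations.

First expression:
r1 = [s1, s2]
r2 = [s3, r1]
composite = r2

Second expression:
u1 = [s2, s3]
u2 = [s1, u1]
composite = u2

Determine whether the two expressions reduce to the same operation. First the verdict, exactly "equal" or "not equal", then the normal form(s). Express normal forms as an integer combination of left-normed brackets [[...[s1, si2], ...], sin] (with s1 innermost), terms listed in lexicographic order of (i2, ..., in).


not equal: they reduce to -[[s1, s2], s3] and [[s1, s2], s3] - [[s1, s3], s2]

In normal form, the first expression is -[[s1, s2], s3]
In normal form, the second expression is [[s1, s2], s3] - [[s1, s3], s2]
The forms do not match — not equal.


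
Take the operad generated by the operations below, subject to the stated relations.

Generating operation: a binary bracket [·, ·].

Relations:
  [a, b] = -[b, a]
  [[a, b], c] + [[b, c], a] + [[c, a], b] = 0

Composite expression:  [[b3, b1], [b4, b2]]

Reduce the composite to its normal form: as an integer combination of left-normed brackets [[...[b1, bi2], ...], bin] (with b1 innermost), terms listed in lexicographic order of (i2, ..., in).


[[[b1, b3], b2], b4] - [[[b1, b3], b4], b2]

In the tensor algebra, words opening b1 carry the b1-anchored form.
Composite bracket: [[b3, b1], [b4, b2]]
Applying ab - ba throughout gives 8 signed words (2^3 = 8).
The b1-initial words carry the normal form:
  word b1b3b2b4 has sign +1, contributing +[[[b1, b3], b2], b4]
  word b1b3b4b2 has sign -1, contributing -[[[b1, b3], b4], b2]


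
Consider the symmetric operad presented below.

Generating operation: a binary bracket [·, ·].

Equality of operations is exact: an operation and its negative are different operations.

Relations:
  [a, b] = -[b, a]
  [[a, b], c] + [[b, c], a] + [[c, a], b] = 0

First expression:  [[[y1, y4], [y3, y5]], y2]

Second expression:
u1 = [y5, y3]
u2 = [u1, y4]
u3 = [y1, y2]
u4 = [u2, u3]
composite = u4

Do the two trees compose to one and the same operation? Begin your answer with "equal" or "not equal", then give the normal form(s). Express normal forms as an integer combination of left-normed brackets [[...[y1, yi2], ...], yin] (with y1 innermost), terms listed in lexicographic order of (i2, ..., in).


not equal; the first gives [[[[y1, y4], y3], y5], y2] - [[[[y1, y4], y5], y3], y2] and the second [[[[y1, y2], y3], y5], y4] - [[[[y1, y2], y4], y3], y5] + [[[[y1, y2], y4], y5], y3] - [[[[y1, y2], y5], y3], y4]

The first composite normalizes to [[[[y1, y4], y3], y5], y2] - [[[[y1, y4], y5], y3], y2]
The second composite normalizes to [[[[y1, y2], y3], y5], y4] - [[[[y1, y2], y4], y3], y5] + [[[[y1, y2], y4], y5], y3] - [[[[y1, y2], y5], y3], y4]
The forms do not match — not equal.


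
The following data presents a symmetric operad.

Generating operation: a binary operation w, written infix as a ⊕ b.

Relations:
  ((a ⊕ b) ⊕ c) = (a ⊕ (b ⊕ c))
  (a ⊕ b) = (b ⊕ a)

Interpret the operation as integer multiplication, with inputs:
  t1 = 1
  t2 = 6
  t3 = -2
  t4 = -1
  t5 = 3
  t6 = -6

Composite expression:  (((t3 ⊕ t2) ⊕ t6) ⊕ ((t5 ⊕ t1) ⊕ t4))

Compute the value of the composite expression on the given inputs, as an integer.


-216

(t3 ⊕ t2) = -12
((t3 ⊕ t2) ⊕ t6) = 72
(t5 ⊕ t1) = 3
((t5 ⊕ t1) ⊕ t4) = -3
(((t3 ⊕ t2) ⊕ t6) ⊕ ((t5 ⊕ t1) ⊕ t4)) = -216


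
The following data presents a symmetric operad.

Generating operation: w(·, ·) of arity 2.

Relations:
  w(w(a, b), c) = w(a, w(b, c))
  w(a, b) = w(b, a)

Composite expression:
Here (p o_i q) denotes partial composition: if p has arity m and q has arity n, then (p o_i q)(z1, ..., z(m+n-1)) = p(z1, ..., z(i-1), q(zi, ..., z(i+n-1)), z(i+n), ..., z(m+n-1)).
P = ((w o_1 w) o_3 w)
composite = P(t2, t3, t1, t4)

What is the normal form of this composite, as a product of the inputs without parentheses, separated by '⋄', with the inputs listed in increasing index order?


t1 ⋄ t2 ⋄ t3 ⋄ t4

With w associative and commutative, the t-input set is all that matters.
w(t2, t3) flattens to t2 ⋄ t3
w(t1, t4) flattens to t1 ⋄ t4
w(w(t2, t3), w(t1, t4)) flattens to t2 ⋄ t3 ⋄ t1 ⋄ t4
sorting the factors by input index: t1 ⋄ t2 ⋄ t3 ⋄ t4


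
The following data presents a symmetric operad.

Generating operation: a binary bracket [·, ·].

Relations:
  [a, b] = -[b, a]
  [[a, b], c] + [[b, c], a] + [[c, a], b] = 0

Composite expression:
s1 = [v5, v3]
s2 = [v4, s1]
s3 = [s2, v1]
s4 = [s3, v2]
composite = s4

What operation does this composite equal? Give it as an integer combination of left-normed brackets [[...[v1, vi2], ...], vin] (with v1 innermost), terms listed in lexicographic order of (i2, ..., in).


-[[[[v1, v3], v5], v4], v2] + [[[[v1, v4], v3], v5], v2] - [[[[v1, v4], v5], v3], v2] + [[[[v1, v5], v3], v4], v2]

Skip Jacobi rewriting: expand, keep v1-initial words, read off terms.
Composite bracket: [[[v4, [v5, v3]], v1], v2]
The bracket unfolds into 16 signed words via [a, b] = ab - ba (2^4 = 16).
The v1-initial words carry the normal form:
  v1v3v5v4v2 (sign -1) contributes -[[[[v1, v3], v5], v4], v2]
  v1v4v3v5v2 (sign +1) contributes +[[[[v1, v4], v3], v5], v2]
  v1v4v5v3v2 (sign -1) contributes -[[[[v1, v4], v5], v3], v2]
  v1v5v3v4v2 (sign +1) contributes +[[[[v1, v5], v3], v4], v2]


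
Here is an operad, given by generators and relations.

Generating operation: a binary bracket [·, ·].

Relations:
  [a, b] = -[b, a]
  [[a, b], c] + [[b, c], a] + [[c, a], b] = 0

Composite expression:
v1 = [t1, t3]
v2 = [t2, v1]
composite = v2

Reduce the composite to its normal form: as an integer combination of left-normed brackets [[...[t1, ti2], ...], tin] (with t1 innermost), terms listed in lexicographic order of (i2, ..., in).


-[[t1, t3], t2]


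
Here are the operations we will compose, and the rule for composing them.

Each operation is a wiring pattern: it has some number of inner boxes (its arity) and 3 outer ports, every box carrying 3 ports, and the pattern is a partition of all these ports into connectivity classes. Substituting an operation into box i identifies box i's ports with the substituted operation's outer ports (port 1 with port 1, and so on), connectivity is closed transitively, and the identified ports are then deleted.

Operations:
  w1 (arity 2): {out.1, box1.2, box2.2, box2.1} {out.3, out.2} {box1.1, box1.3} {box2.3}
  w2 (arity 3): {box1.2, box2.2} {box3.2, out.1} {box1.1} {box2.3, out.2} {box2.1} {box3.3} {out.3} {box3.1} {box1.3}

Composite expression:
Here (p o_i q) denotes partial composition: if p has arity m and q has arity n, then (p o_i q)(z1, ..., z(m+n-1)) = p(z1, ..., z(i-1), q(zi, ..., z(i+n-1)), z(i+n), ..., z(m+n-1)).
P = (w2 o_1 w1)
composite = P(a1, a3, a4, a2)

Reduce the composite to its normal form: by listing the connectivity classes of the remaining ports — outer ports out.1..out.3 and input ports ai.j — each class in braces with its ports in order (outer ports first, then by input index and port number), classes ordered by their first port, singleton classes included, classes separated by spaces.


Two ports join when wires chain via w2-identified ports.
composing w1 on (a1, a3), with out.j its own outer ports: {out.1, a1.2, a3.1, a3.2} {out.2, out.3} {a1.1, a1.3} {a3.3}
composing w2 on (a1, a3, a4, a2), with out.j its own outer ports: {out.1, a2.2} {out.2, a4.3} {out.3} {a1.1, a1.3} {a1.2, a3.1, a3.2} {a2.1} {a2.3} {a3.3} {a4.1} {a4.2}

{out.1, a2.2} {out.2, a4.3} {out.3} {a1.1, a1.3} {a1.2, a3.1, a3.2} {a2.1} {a2.3} {a3.3} {a4.1} {a4.2}


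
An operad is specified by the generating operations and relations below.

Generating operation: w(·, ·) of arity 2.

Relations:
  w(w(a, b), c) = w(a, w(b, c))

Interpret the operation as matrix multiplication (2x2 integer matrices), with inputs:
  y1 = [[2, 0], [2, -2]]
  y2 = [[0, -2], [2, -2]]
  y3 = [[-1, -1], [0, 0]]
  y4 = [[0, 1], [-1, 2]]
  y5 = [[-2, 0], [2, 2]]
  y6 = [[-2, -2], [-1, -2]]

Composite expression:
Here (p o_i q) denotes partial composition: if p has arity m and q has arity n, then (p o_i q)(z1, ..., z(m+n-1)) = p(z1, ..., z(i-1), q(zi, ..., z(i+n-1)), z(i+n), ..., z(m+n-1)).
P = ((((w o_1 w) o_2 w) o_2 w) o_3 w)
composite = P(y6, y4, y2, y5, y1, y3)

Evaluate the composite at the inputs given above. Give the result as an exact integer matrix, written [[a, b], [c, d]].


[[-112, -112], [-88, -88]]

w(y2, y5) = [[-4, -4], [-8, -4]]
w(y4, w(y2, y5)) = [[-8, -4], [-12, -4]]
w(w(y4, w(y2, y5)), y1) = [[-24, 8], [-32, 8]]
w(y6, w(w(y4, w(y2, y5)), y1)) = [[112, -32], [88, -24]]
w(w(y6, w(w(y4, w(y2, y5)), y1)), y3) = [[-112, -112], [-88, -88]]


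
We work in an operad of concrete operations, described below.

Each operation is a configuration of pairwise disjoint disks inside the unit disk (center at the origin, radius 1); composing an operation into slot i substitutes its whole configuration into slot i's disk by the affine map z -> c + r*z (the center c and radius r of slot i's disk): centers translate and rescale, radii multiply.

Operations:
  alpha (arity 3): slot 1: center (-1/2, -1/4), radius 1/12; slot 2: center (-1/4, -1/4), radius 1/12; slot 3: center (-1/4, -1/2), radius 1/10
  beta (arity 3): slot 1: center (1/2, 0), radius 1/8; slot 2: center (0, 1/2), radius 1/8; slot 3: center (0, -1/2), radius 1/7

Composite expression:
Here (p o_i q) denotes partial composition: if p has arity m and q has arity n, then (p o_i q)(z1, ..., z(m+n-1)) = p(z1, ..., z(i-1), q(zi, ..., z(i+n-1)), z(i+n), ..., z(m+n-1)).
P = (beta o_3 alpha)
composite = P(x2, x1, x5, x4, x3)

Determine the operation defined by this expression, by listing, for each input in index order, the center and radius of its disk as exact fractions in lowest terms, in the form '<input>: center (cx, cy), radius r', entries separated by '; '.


Follow each x-input down from beta: c' goes to c + r*c', radius to r*r'.
tracing x2 down its 1-map path: center (1/2, 0), radius 1/8
tracing x1 down its 1-map path: center (0, 1/2), radius 1/8
tracing x5 down its 2-map path: center (-1/14, -15/28), radius 1/84
tracing x4 down its 2-map path: center (-1/28, -15/28), radius 1/84
tracing x3 down its 2-map path: center (-1/28, -4/7), radius 1/70

x1: center (0, 1/2), radius 1/8; x2: center (1/2, 0), radius 1/8; x3: center (-1/28, -4/7), radius 1/70; x4: center (-1/28, -15/28), radius 1/84; x5: center (-1/14, -15/28), radius 1/84


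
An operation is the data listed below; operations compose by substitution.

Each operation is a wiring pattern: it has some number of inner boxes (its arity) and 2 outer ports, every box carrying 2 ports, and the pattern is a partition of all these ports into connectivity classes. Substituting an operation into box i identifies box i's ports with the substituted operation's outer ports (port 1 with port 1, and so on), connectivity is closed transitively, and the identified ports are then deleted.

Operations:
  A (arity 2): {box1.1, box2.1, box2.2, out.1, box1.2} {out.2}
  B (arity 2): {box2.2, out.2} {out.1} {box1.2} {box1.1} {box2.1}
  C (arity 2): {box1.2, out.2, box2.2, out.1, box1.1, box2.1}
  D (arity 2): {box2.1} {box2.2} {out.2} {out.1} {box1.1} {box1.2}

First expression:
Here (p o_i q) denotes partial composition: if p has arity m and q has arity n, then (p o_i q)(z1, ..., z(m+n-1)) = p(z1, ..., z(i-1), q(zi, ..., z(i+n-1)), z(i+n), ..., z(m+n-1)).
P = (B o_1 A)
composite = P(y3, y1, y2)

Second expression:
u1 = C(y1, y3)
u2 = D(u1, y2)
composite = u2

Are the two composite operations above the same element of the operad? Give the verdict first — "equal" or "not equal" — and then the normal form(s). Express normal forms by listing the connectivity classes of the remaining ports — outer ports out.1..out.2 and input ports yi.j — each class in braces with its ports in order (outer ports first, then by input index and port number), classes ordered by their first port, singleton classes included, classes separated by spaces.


In normal form, the first expression is {out.1} {out.2, y2.2} {y1.1, y1.2, y3.1, y3.2} {y2.1}
In normal form, the second expression is {out.1} {out.2} {y1.1, y1.2, y3.1, y3.2} {y2.1} {y2.2}
Distinct normal forms: not equal.

not equal — first {out.1} {out.2, y2.2} {y1.1, y1.2, y3.1, y3.2} {y2.1}, second {out.1} {out.2} {y1.1, y1.2, y3.1, y3.2} {y2.1} {y2.2}


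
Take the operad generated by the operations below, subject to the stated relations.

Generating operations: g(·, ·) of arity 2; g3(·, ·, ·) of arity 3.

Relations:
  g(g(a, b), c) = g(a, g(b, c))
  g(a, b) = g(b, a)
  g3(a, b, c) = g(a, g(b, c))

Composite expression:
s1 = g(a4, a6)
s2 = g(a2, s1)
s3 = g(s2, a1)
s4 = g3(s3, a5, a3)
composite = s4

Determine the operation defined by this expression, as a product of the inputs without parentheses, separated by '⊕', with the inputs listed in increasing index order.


a1 ⊕ a2 ⊕ a3 ⊕ a4 ⊕ a5 ⊕ a6

Key point: g3 commutes, so take the a-inputs in any fixed order.
g(a4, a6) reduces to a4 ⊕ a6
g(a2, g(a4, a6)) reduces to a2 ⊕ a4 ⊕ a6
g(g(a2, g(a4, a6)), a1) reduces to a2 ⊕ a4 ⊕ a6 ⊕ a1
g3(g(g(a2, g(a4, a6)), a1), a5, a3) reduces to a2 ⊕ a4 ⊕ a6 ⊕ a1 ⊕ a5 ⊕ a3
putting the inputs in ascending order: a1 ⊕ a2 ⊕ a3 ⊕ a4 ⊕ a5 ⊕ a6


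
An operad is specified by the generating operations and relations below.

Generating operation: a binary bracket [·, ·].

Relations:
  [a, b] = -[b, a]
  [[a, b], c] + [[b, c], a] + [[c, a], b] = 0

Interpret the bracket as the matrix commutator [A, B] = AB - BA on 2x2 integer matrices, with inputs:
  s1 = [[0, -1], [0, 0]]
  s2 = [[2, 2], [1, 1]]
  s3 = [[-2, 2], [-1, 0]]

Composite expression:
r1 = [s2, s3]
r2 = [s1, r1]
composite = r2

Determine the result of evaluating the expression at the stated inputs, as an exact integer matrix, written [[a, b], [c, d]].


[[1, -8], [0, -1]]


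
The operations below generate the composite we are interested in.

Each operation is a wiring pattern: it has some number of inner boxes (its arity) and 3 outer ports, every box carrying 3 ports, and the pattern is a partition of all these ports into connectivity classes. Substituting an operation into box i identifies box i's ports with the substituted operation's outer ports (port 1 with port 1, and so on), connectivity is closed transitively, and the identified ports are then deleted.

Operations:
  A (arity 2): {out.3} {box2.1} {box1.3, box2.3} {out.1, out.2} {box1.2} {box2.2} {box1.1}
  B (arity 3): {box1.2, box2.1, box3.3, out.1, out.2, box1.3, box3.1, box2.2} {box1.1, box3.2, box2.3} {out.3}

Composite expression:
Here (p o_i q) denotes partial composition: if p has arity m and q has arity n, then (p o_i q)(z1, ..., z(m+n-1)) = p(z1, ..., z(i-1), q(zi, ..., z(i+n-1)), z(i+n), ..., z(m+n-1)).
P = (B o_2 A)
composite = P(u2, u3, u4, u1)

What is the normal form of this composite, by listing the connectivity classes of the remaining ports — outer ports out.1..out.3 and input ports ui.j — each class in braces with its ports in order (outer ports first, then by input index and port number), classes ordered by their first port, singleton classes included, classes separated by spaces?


{out.1, out.2, u1.1, u1.3, u2.2, u2.3} {out.3} {u1.2, u2.1} {u3.1} {u3.2} {u3.3, u4.3} {u4.1} {u4.2}


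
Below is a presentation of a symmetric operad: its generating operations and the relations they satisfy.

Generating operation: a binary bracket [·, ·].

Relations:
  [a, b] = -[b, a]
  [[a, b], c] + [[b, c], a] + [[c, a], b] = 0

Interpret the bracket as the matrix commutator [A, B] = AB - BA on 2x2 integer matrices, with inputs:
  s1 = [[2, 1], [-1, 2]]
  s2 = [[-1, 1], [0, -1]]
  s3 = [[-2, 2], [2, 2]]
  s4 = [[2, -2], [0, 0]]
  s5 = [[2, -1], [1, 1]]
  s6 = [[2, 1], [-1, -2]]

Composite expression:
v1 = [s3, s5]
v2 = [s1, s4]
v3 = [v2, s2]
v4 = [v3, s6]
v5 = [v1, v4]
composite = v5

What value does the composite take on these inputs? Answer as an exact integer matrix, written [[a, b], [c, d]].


[[-112, 144], [16, 112]]

[s3, s5] = [[4, 2], [6, -4]]
[s1, s4] = [[-2, -2], [-2, 2]]
[[s1, s4], s2] = [[2, -4], [0, -2]]
[[[s1, s4], s2], s6] = [[4, 20], [4, -4]]
[[s3, s5], [[[s1, s4], s2], s6]] = [[-112, 144], [16, 112]]


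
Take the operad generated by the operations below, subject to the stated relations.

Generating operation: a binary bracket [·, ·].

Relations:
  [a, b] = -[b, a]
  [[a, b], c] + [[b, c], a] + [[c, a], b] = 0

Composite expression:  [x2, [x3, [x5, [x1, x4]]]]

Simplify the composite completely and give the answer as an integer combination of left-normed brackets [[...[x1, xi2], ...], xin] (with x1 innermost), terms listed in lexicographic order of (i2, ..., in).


-[[[[x1, x4], x5], x3], x2]

Skip Jacobi rewriting: expand, keep x1-initial words, read off terms.
Composite bracket: [x2, [x3, [x5, [x1, x4]]]]
Applying ab - ba throughout gives 16 signed words (2^4 = 16).
Words beginning with x1 determine it all:
  the word x1x4x5x3x2 carries sign -1 and contributes -[[[[x1, x4], x5], x3], x2]


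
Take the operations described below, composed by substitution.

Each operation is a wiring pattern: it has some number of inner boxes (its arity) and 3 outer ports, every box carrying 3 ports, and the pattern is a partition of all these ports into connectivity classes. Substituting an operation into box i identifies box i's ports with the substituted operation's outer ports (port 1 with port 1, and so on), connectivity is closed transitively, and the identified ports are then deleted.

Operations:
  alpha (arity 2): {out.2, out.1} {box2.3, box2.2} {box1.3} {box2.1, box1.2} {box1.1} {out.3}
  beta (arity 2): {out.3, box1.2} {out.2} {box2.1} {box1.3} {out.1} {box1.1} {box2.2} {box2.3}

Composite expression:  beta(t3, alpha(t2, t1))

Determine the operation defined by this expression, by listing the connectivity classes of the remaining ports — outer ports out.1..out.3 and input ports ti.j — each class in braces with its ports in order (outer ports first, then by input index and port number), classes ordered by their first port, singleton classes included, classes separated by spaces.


{out.1} {out.2} {out.3, t3.2} {t1.1, t2.2} {t1.2, t1.3} {t2.1} {t2.3} {t3.1} {t3.3}

After gluing at beta, chains via deleted ports link the t-ports.
the subtree at alpha composes to {out.1, out.2} {out.3} {t1.1, t2.2} {t1.2, t1.3} {t2.1} {t2.3} on (t2, t1); out.j = own outer ports
the subtree at beta composes to {out.1} {out.2} {out.3, t3.2} {t1.1, t2.2} {t1.2, t1.3} {t2.1} {t2.3} {t3.1} {t3.3} on (t3, t2, t1); out.j = own outer ports


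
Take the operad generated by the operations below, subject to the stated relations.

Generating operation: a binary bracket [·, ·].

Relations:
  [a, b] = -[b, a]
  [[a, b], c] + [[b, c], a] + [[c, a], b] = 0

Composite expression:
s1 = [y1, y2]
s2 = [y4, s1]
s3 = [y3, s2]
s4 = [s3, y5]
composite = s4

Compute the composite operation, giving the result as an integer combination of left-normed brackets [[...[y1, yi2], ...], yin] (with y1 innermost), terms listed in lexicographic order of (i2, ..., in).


Expand each bracket as ab - ba; the y1-initial words give the coefficients.
Composite bracket: [[y3, [y4, [y1, y2]]], y5]
Applying ab - ba throughout gives 16 signed words (2^4 = 16).
Coefficients come from the y1-initial words:
  y1y2y4y3y5 (sign +1) contributes +[[[[y1, y2], y4], y3], y5]

[[[[y1, y2], y4], y3], y5]


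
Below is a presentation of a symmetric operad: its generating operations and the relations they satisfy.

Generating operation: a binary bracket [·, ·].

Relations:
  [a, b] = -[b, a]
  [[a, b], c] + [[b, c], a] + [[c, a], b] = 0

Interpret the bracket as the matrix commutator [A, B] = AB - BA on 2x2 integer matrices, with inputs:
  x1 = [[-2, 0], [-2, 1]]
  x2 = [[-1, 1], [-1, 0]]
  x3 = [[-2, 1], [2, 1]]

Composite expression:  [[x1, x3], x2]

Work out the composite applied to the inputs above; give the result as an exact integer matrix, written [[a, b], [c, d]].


[[-9, 1], [-8, 9]]


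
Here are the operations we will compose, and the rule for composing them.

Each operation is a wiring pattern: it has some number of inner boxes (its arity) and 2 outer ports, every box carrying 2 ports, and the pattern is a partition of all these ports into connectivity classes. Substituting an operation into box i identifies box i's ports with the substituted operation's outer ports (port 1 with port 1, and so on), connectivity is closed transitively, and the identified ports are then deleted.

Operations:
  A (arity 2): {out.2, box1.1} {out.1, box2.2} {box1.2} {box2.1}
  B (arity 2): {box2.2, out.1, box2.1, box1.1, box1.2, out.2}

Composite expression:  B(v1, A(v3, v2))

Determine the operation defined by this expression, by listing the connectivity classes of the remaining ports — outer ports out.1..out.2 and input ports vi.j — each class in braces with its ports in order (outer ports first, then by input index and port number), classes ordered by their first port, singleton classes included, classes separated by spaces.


{out.1, out.2, v1.1, v1.2, v2.2, v3.1} {v2.1} {v3.2}

Reachability decides: close wires over B-identified ports.
composing A on (v3, v2), with out.j its own outer ports: {out.1, v2.2} {out.2, v3.1} {v2.1} {v3.2}
composing B on (v1, v3, v2), with out.j its own outer ports: {out.1, out.2, v1.1, v1.2, v2.2, v3.1} {v2.1} {v3.2}


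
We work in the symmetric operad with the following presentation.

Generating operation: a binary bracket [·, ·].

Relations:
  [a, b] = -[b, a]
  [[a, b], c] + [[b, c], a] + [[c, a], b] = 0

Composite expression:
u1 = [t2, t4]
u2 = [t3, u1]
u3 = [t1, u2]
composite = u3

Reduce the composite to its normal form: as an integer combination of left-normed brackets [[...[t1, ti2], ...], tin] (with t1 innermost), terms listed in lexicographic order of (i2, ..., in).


Expand each bracket as ab - ba; the t1-initial words give the coefficients.
Composite bracket: [t1, [t3, [t2, t4]]]
Under [a, b] = ab - ba we get 8 signed associative words (2^3 = 8).
Collect the words opening with t1:
  word t1t2t4t3 has sign -1, contributing -[[[t1, t2], t4], t3]
  word t1t3t2t4 has sign +1, contributing +[[[t1, t3], t2], t4]
  word t1t3t4t2 has sign -1, contributing -[[[t1, t3], t4], t2]
  word t1t4t2t3 has sign +1, contributing +[[[t1, t4], t2], t3]

-[[[t1, t2], t4], t3] + [[[t1, t3], t2], t4] - [[[t1, t3], t4], t2] + [[[t1, t4], t2], t3]


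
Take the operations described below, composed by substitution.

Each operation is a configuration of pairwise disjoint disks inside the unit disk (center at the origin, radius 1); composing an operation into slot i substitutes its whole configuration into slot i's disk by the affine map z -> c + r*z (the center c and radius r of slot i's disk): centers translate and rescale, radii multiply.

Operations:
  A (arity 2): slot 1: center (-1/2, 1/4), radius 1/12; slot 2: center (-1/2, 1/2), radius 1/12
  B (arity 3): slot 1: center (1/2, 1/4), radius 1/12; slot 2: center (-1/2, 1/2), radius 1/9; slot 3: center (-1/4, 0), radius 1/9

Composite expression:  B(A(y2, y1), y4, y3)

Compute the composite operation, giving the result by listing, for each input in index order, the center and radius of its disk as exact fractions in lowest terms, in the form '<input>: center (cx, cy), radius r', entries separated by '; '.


y1: center (11/24, 7/24), radius 1/144; y2: center (11/24, 13/48), radius 1/144; y3: center (-1/4, 0), radius 1/9; y4: center (-1/2, 1/2), radius 1/9

Nesting under B composes maps z -> c + r*z down each y-path.
input y2: composing its 2 substitution steps yields center (11/24, 13/48), radius 1/144
input y1: composing its 2 substitution steps yields center (11/24, 7/24), radius 1/144
input y4: composing its 1 substitution step yields center (-1/2, 1/2), radius 1/9
input y3: composing its 1 substitution step yields center (-1/4, 0), radius 1/9
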